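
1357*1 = 1357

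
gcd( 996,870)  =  6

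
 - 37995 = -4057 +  - 33938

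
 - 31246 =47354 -78600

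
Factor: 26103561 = 3^1*11^1*791017^1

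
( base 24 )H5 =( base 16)19D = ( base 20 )10d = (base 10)413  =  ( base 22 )IH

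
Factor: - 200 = -2^3 * 5^2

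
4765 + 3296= 8061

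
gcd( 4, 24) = 4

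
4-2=2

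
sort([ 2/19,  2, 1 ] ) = [2/19, 1,2]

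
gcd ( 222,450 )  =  6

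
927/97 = 927/97 = 9.56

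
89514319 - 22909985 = 66604334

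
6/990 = 1/165 = 0.01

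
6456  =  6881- 425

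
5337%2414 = 509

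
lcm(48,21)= 336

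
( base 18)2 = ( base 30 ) 2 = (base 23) 2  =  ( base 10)2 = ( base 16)2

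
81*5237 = 424197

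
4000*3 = 12000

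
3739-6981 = -3242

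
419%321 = 98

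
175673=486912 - 311239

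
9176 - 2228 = 6948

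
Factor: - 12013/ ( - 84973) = 7^(-1 )*41^1*61^( - 1) * 199^( - 1 )*293^1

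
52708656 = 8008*6582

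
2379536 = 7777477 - 5397941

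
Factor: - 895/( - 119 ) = 5^1*7^(-1 )*17^(  -  1 )*179^1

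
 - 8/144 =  - 1/18 = -0.06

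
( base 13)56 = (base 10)71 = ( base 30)2b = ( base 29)2D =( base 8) 107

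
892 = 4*223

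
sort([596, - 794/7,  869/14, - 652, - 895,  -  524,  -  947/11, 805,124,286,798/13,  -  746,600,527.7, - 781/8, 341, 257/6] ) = [-895, - 746, - 652, - 524,-794/7,  -  781/8, -947/11,257/6,798/13,869/14,124 , 286, 341,527.7,596 , 600, 805] 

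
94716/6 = 15786 = 15786.00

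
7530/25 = 1506/5 = 301.20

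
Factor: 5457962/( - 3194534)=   -2728981/1597267 =-7^( - 1)*228181^( - 1 )*2728981^1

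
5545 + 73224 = 78769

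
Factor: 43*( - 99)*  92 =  - 391644  =  - 2^2*3^2*11^1*23^1*43^1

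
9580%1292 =536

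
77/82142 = 77/82142 = 0.00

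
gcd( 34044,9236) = 4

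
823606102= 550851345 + 272754757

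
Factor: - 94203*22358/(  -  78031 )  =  2^1*3^4* 7^1*1163^1*1597^1*78031^( - 1 )=2106190674/78031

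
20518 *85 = 1744030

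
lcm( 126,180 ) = 1260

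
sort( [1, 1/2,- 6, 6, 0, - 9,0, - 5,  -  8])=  [- 9, - 8, - 6, - 5,0, 0, 1/2, 1, 6 ]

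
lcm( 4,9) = 36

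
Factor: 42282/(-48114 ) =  - 29/33 = - 3^(-1)*11^(  -  1)*29^1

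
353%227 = 126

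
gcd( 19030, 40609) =1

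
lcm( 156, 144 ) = 1872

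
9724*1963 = 19088212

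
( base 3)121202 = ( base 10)452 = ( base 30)F2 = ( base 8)704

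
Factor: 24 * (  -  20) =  -2^5*3^1*5^1 = -  480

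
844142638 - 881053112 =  - 36910474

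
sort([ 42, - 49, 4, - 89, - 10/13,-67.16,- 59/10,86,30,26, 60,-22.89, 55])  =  [ - 89,-67.16,-49, - 22.89, - 59/10, - 10/13,  4,26,30,  42,55,60,86 ] 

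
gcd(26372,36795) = 1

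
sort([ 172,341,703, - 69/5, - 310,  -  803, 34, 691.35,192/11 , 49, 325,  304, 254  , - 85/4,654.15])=[  -  803, - 310, - 85/4, - 69/5,192/11,34,49, 172,254, 304,325,  341, 654.15, 691.35,703]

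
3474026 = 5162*673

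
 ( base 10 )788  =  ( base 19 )239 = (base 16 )314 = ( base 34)n6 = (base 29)r5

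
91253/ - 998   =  -91253/998 = -  91.44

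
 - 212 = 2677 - 2889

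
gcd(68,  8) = 4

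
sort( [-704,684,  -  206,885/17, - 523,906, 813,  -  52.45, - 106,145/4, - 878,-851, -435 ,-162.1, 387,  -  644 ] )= [- 878, - 851, - 704,  -  644, - 523,-435, - 206, -162.1, - 106 , - 52.45,  145/4,885/17,387,684,813,906]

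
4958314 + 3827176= 8785490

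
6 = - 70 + 76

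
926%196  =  142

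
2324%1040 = 244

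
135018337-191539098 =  - 56520761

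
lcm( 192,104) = 2496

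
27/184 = 27/184= 0.15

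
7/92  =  7/92 =0.08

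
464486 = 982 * 473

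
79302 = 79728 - 426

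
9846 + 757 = 10603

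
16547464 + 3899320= 20446784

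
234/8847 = 26/983 = 0.03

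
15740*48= 755520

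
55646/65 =856 + 6/65 = 856.09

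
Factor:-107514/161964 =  - 543/818 = - 2^(  -  1)*3^1*181^1*409^( - 1 )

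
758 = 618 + 140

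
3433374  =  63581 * 54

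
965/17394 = 965/17394= 0.06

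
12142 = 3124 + 9018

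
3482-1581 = 1901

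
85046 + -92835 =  - 7789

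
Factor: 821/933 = 3^( - 1 )* 311^( - 1 ) * 821^1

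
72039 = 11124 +60915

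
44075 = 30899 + 13176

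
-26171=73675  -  99846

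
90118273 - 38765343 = 51352930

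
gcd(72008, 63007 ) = 9001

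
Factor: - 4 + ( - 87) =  - 91 = -7^1 * 13^1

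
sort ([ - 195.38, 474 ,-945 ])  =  [ - 945, - 195.38,474]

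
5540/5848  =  1385/1462=0.95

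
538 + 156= 694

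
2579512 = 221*11672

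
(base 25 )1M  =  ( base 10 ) 47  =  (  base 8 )57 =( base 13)38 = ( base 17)2D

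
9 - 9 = 0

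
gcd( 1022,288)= 2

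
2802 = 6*467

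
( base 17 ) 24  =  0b100110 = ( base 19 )20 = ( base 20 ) 1I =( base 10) 38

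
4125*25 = 103125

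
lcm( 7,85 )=595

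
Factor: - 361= - 19^2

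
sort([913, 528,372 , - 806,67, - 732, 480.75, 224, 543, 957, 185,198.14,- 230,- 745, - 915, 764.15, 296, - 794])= [-915, -806, -794, - 745 , - 732 , - 230, 67,185, 198.14, 224,  296, 372,480.75, 528, 543, 764.15,913 , 957]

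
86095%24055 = 13930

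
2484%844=796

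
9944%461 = 263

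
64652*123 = 7952196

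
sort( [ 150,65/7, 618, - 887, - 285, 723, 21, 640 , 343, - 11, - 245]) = [ - 887, - 285,-245, - 11 , 65/7, 21 , 150, 343,618, 640,723]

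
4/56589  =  4/56589 = 0.00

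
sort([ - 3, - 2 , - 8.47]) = [ -8.47, - 3, - 2 ]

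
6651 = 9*739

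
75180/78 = 12530/13 = 963.85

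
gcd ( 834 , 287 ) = 1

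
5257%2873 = 2384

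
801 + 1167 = 1968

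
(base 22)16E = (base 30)l0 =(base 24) 126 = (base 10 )630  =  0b1001110110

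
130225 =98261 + 31964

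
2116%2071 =45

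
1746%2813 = 1746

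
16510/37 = 16510/37 =446.22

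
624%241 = 142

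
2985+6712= 9697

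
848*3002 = 2545696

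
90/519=30/173 = 0.17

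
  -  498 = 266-764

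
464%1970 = 464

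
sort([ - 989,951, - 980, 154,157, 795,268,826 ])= [ - 989,  -  980, 154,157, 268  ,  795,826, 951 ] 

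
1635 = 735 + 900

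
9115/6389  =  1+2726/6389  =  1.43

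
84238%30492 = 23254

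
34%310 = 34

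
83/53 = 83/53 = 1.57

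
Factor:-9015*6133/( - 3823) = 55288995/3823  =  3^1*5^1*601^1*3823^(- 1) *6133^1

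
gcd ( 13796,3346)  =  2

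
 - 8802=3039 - 11841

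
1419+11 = 1430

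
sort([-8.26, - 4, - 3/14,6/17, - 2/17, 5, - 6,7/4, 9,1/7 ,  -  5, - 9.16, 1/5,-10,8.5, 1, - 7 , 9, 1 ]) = [-10, - 9.16, - 8.26,- 7, - 6,-5, - 4,-3/14,-2/17,1/7,1/5,6/17, 1,1,7/4  ,  5,8.5, 9,  9 ]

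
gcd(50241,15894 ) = 3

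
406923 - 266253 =140670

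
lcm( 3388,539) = 23716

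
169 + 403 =572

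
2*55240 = 110480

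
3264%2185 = 1079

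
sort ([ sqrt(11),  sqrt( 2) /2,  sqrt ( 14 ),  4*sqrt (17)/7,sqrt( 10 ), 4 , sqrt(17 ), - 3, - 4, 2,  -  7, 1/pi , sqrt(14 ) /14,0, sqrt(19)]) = [ - 7,-4, - 3, 0,  sqrt(14)/14, 1/pi, sqrt(2) /2,2 , 4*sqrt( 17 ) /7,sqrt ( 10 ),sqrt ( 11 ), sqrt(14 ),4, sqrt( 17),sqrt( 19 )] 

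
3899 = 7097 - 3198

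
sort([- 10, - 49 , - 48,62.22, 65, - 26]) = [ - 49, - 48, - 26, - 10,62.22, 65] 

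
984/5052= 82/421 =0.19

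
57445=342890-285445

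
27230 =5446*5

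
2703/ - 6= - 901/2 = -450.50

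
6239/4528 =6239/4528= 1.38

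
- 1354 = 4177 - 5531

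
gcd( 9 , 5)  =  1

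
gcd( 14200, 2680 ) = 40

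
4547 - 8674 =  - 4127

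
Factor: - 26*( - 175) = 2^1*5^2 * 7^1 * 13^1 = 4550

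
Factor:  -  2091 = - 3^1* 17^1*41^1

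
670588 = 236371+434217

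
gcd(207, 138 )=69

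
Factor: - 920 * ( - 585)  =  538200  =  2^3 * 3^2*5^2*13^1 * 23^1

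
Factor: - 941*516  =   - 485556 = - 2^2*3^1*43^1*941^1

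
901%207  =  73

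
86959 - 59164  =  27795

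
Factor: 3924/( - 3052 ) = -3^2 *7^(-1) = - 9/7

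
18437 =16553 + 1884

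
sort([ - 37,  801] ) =[- 37,801] 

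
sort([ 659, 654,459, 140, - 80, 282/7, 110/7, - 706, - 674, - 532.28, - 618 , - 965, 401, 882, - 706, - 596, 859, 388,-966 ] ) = [ - 966, - 965,-706, - 706,-674, - 618,-596, - 532.28, - 80, 110/7,282/7, 140, 388 , 401, 459, 654,659, 859, 882]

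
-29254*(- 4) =117016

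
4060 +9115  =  13175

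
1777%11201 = 1777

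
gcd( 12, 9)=3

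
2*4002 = 8004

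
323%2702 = 323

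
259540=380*683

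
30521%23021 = 7500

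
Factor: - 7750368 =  - 2^5*3^2*17^1*1583^1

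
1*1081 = 1081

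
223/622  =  223/622 = 0.36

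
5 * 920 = 4600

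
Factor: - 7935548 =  - 2^2*107^1*18541^1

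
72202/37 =72202/37 = 1951.41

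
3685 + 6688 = 10373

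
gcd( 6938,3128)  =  2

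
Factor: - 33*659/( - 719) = 3^1 *11^1*659^1*719^(-1) = 21747/719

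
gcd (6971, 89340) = 1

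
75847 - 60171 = 15676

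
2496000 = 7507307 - 5011307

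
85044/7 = 12149 + 1/7 = 12149.14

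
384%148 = 88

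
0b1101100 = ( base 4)1230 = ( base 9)130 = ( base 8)154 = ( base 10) 108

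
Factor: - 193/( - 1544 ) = 2^( - 3) = 1/8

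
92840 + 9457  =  102297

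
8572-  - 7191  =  15763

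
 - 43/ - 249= 43/249 = 0.17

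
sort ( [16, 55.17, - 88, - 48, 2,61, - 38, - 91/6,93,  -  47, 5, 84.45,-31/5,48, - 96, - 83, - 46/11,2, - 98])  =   [-98,-96, - 88, - 83, - 48, - 47, - 38,  -  91/6, - 31/5, - 46/11,2,  2,5,16,48  ,  55.17,61,84.45, 93] 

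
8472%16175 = 8472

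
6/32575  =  6/32575 = 0.00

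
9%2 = 1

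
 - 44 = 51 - 95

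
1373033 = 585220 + 787813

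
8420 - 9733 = - 1313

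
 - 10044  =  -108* 93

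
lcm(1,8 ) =8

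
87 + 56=143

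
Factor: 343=7^3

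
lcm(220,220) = 220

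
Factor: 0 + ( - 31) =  - 31^1 = - 31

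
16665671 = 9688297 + 6977374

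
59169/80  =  59169/80 = 739.61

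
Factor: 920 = 2^3 *5^1 *23^1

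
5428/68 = 79+14/17 = 79.82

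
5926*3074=18216524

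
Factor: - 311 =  - 311^1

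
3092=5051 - 1959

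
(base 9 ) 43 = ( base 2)100111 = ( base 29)1a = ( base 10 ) 39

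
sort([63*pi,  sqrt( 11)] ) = [ sqrt (11), 63*pi] 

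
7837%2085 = 1582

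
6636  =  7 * 948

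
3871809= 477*8117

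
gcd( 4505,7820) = 85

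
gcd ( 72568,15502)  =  2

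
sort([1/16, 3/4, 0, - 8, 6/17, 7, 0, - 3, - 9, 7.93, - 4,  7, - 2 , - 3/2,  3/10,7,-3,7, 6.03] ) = [ - 9, - 8,-4,- 3, - 3, - 2, - 3/2,0,0, 1/16,  3/10,6/17, 3/4, 6.03, 7,7, 7, 7, 7.93 ] 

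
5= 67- 62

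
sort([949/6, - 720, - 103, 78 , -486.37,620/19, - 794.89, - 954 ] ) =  [ - 954, - 794.89, - 720, - 486.37,-103,620/19, 78,949/6] 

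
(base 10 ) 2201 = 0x899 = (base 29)2HQ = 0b100010011001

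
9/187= 9/187 = 0.05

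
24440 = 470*52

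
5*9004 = 45020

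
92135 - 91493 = 642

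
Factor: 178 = 2^1*89^1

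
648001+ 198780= 846781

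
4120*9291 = 38278920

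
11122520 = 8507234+2615286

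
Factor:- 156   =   - 2^2*3^1*13^1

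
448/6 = 224/3 = 74.67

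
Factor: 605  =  5^1*11^2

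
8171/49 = 166  +  37/49 = 166.76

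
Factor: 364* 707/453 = 2^2*3^( - 1)*7^2*13^1 * 101^1*151^( - 1 )  =  257348/453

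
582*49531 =28827042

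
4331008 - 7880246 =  - 3549238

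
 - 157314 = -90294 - 67020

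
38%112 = 38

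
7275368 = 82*88724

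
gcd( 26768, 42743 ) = 1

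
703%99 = 10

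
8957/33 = 8957/33  =  271.42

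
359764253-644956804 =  - 285192551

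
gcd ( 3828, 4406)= 2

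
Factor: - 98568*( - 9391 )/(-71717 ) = -2^3 * 3^2*29^(-1 )*37^2*2473^(-1)*9391^1=- 925652088/71717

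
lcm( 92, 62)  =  2852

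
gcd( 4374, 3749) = 1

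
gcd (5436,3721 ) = 1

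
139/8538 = 139/8538   =  0.02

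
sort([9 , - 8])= [ - 8,9 ] 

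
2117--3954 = 6071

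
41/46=41/46  =  0.89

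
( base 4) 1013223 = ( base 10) 4587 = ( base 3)20021220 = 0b1000111101011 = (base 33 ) 470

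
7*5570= 38990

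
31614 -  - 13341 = 44955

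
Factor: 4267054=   2^1*11^1 *193957^1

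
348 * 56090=19519320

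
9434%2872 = 818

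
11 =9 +2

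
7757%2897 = 1963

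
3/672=1/224 =0.00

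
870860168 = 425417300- - 445442868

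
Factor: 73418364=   2^2*3^2*379^1 *5381^1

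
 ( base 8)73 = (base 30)1T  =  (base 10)59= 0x3b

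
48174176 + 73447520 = 121621696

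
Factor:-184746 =  -  2^1*3^1*41^1*751^1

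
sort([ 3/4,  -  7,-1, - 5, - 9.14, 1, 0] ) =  [ - 9.14, - 7, - 5, - 1, 0, 3/4, 1 ]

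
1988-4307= -2319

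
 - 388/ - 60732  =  97/15183  =  0.01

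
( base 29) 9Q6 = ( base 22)H4D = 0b10000010001001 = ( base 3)102102111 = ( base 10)8329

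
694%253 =188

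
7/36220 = 7/36220 = 0.00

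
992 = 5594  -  4602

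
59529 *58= 3452682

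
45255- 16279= 28976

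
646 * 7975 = 5151850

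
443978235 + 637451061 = 1081429296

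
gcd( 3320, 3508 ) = 4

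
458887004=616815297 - 157928293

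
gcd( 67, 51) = 1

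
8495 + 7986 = 16481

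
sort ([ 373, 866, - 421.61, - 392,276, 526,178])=[ - 421.61,-392,178, 276,373,526,866]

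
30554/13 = 2350+4/13 = 2350.31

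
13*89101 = 1158313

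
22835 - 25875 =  - 3040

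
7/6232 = 7/6232 =0.00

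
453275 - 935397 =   -  482122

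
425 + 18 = 443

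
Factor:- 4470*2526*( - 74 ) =835550280 = 2^3 * 3^2*5^1*37^1*149^1*421^1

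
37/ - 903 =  - 37/903 = - 0.04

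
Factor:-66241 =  - 7^1*9463^1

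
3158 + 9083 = 12241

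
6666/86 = 77 + 22/43 = 77.51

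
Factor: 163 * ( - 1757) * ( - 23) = 6586993 = 7^1*23^1*163^1*251^1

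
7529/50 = 7529/50 = 150.58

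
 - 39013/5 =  - 7803 + 2/5 =-  7802.60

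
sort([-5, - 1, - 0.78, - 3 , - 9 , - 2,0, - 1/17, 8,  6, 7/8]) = [ - 9, - 5, - 3, - 2, - 1, - 0.78, - 1/17,0, 7/8,  6, 8]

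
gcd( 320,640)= 320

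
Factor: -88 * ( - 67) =5896 = 2^3 * 11^1*67^1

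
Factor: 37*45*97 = 161505 = 3^2*5^1*37^1*97^1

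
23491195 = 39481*595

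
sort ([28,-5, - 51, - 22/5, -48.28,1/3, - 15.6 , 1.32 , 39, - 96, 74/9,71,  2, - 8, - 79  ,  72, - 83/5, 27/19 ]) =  [ - 96, - 79, - 51, - 48.28, - 83/5, - 15.6, -8 ,  -  5, - 22/5,1/3 , 1.32,27/19,2,74/9, 28,  39, 71,72 ] 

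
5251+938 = 6189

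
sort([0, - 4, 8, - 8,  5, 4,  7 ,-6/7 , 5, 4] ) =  [ - 8, - 4, - 6/7, 0,4, 4 , 5, 5,  7,  8]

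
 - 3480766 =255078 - 3735844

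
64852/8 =16213/2 = 8106.50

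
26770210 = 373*71770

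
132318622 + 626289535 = 758608157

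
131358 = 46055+85303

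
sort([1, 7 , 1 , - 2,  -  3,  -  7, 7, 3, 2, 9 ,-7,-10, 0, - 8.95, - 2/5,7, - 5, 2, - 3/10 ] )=[ - 10, - 8.95,- 7, - 7, - 5, - 3, - 2, - 2/5, - 3/10,0, 1, 1, 2, 2,3, 7, 7, 7,9 ] 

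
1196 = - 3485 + 4681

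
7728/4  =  1932 = 1932.00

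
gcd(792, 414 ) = 18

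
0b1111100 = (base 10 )124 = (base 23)59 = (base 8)174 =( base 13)97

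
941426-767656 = 173770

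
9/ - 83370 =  - 1 + 27787/27790 = - 0.00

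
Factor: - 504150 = -2^1 * 3^1 *5^2*3361^1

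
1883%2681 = 1883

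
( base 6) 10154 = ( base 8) 2526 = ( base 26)20e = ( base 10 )1366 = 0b10101010110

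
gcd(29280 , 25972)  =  4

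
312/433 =312/433 =0.72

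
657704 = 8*82213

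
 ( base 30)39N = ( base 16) bb1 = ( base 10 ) 2993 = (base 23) 5F3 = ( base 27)42n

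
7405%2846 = 1713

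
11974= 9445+2529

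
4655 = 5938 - 1283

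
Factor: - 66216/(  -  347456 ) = 2^(  -  3)*3^1 * 31^1* 61^ (-1) = 93/488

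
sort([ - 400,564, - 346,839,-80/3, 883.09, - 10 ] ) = [ - 400,  -  346  ,-80/3, - 10  ,  564, 839, 883.09 ] 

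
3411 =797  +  2614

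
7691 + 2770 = 10461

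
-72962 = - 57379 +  - 15583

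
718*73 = 52414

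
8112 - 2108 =6004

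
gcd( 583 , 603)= 1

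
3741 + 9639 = 13380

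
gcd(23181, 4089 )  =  3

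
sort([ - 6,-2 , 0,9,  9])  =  [ - 6, - 2, 0 , 9, 9]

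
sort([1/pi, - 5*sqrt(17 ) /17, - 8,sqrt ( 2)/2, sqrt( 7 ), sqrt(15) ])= [-8, -5*sqrt ( 17 ) /17, 1/pi, sqrt( 2 ) /2, sqrt (7), sqrt(15) ]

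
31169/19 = 1640+9/19 = 1640.47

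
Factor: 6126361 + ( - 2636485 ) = 2^2*3^2 * 13^1*7457^1  =  3489876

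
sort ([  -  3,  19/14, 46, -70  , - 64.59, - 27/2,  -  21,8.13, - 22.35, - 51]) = [ - 70, - 64.59, - 51, - 22.35,-21, - 27/2 , - 3, 19/14, 8.13,46]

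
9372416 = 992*9448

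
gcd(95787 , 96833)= 1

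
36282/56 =18141/28 = 647.89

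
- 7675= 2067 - 9742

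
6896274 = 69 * 99946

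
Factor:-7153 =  - 23^1*311^1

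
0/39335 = 0 = 0.00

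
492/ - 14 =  - 246/7  =  -35.14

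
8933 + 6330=15263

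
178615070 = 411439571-232824501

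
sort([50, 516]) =[ 50, 516 ]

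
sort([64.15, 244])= [64.15,244]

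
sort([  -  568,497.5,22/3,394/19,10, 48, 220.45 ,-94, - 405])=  [  -  568,  -  405,  -  94,22/3 , 10,394/19,48 , 220.45, 497.5]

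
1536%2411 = 1536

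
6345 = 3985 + 2360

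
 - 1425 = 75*( -19 )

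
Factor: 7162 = 2^1*3581^1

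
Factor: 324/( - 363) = -2^2*3^3*11^( - 2) = - 108/121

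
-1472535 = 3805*(-387)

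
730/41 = 730/41 = 17.80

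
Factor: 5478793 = 2039^1*2687^1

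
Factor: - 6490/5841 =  - 10/9 = - 2^1*3^( - 2 )*5^1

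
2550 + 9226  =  11776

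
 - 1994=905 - 2899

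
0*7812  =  0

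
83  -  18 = 65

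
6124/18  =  3062/9 = 340.22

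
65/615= 13/123=0.11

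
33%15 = 3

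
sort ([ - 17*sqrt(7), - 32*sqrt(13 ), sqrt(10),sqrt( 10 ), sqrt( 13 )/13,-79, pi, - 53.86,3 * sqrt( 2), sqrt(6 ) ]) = [ - 32*sqrt( 13 ), - 79,- 53.86, - 17 * sqrt (7 ),sqrt( 13) /13,sqrt (6),  pi,sqrt(10), sqrt (10), 3*sqrt(2 )]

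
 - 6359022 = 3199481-9558503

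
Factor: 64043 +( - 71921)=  - 2^1*3^1*13^1*101^1=- 7878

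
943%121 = 96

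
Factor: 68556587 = 11^1 *6232417^1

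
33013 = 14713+18300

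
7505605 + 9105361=16610966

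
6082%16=2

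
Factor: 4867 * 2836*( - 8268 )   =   - 114121649616 = -2^4*3^1 * 13^1*31^1 * 53^1*157^1*709^1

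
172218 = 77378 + 94840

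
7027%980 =167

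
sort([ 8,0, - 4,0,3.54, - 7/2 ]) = [-4, - 7/2,0,0,3.54, 8 ]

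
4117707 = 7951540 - 3833833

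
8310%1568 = 470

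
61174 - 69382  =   - 8208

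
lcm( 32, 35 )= 1120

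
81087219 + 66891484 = 147978703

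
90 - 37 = 53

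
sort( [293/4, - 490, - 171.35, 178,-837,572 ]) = [ - 837, - 490,-171.35,293/4,178,572]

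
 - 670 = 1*( - 670)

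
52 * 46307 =2407964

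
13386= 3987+9399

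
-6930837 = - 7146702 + 215865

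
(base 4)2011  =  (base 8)205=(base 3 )11221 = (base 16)85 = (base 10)133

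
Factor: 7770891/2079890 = 2^( - 1)*3^1*5^ (- 1 )*  23^(-1)*227^1* 9043^(  -  1 )* 11411^1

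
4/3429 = 4/3429=0.00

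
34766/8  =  17383/4 = 4345.75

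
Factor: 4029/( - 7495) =-3^1 *5^( - 1) * 17^1*79^1 * 1499^( - 1 ) 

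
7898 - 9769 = - 1871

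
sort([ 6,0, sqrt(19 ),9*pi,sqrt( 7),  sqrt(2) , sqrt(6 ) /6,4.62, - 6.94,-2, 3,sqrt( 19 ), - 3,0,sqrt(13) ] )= [  -  6.94, - 3, - 2,0,0,sqrt( 6)/6,sqrt (2),sqrt(7),3,sqrt (13), sqrt(19 ),sqrt( 19), 4.62,6,9*pi]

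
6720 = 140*48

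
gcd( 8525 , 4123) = 31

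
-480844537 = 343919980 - 824764517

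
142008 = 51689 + 90319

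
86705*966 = 83757030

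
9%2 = 1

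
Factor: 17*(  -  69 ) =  - 3^1*17^1*23^1 = - 1173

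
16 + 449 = 465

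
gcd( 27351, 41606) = 1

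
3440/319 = 3440/319 = 10.78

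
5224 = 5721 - 497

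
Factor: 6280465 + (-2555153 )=2^11*17^1*107^1= 3725312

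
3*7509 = 22527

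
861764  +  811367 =1673131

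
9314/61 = 152 + 42/61 = 152.69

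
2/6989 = 2/6989 = 0.00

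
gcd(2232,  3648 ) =24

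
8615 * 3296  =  28395040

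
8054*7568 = 60952672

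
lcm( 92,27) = 2484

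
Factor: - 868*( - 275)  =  238700 =2^2 *5^2*7^1*11^1 *31^1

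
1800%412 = 152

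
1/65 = 1/65 = 0.02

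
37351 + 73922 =111273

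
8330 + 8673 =17003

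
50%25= 0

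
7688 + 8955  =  16643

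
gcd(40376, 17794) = 14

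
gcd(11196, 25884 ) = 36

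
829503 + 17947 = 847450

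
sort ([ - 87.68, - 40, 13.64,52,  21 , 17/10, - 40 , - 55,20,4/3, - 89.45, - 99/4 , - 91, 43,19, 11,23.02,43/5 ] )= [ - 91, - 89.45, - 87.68, - 55, - 40, - 40, - 99/4, 4/3, 17/10, 43/5, 11, 13.64,19, 20 , 21, 23.02,43,52 ]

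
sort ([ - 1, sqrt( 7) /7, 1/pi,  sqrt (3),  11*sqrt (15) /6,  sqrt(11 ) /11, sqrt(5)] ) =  [ - 1, sqrt(11 ) /11,1/pi , sqrt( 7)/7 , sqrt(3),sqrt(5),11*sqrt(15) /6 ] 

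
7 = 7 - 0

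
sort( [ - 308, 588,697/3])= [ - 308,  697/3, 588 ]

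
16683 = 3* 5561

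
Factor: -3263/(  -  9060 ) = 2^(-2 )*3^(-1)*5^(- 1) * 13^1 * 151^ ( - 1) * 251^1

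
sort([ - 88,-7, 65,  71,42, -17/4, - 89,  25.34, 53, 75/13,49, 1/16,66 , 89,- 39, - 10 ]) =[ -89, - 88, - 39, - 10, - 7,  -  17/4, 1/16, 75/13, 25.34, 42,  49,53,  65, 66,71 , 89]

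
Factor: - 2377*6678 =  -  2^1*3^2*7^1*53^1*2377^1 = -  15873606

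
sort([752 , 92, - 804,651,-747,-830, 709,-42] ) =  [  -  830,-804,-747, - 42,92, 651, 709,752] 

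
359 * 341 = 122419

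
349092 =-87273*( - 4)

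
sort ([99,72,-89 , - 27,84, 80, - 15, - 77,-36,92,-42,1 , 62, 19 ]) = [-89, - 77, - 42, - 36 ,- 27,-15,1,  19,  62  ,  72,80,84,92 , 99 ] 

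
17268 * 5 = 86340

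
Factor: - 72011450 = - 2^1*5^2*7^1*31^1*6637^1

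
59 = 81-22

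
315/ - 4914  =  -1 + 73/78 = - 0.06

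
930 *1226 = 1140180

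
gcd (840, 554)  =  2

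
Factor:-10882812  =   - 2^2 * 3^1*906901^1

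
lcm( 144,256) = 2304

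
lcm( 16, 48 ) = 48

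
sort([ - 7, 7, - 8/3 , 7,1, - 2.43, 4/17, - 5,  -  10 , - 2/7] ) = [-10,- 7, - 5,  -  8/3,-2.43, - 2/7, 4/17, 1, 7, 7 ]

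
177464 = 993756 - 816292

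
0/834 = 0 = 0.00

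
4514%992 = 546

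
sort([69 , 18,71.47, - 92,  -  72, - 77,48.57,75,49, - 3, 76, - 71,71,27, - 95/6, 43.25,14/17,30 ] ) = [ - 92,-77, - 72, -71, -95/6, - 3, 14/17, 18, 27, 30,43.25, 48.57 , 49,69,71 , 71.47,75,  76 ] 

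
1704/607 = 1704/607 = 2.81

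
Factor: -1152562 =-2^1*409^1*1409^1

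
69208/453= 69208/453= 152.78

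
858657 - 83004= 775653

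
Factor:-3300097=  - 3300097^1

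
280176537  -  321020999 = -40844462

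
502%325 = 177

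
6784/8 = 848  =  848.00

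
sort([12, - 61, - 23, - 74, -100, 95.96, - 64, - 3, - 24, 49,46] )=[ -100, - 74, - 64,  -  61, - 24,-23,  -  3,12, 46,49,95.96 ] 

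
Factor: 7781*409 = 31^1 *251^1*409^1 = 3182429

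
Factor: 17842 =2^1*11^1*811^1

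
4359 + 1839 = 6198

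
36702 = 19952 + 16750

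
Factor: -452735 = -5^1*90547^1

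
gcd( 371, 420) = 7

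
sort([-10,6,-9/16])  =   [-10,-9/16, 6 ] 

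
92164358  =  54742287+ 37422071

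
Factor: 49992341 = 7^1*1777^1*4019^1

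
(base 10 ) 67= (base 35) 1W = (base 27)2d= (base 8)103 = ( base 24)2j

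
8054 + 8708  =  16762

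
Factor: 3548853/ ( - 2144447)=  - 3^4 * 7^1*11^1* 167^( - 1 )*569^1*12841^( - 1 )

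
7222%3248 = 726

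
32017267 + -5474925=26542342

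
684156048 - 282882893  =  401273155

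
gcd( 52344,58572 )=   36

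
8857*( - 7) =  - 61999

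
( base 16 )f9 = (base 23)aj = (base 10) 249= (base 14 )13B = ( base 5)1444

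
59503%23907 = 11689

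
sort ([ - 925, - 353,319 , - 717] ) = [ - 925, - 717 , - 353,319]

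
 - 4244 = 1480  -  5724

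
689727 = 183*3769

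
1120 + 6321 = 7441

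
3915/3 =1305=1305.00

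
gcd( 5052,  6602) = 2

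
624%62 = 4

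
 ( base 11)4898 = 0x18FF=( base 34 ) 5i7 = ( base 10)6399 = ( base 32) 67v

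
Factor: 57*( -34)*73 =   -  2^1* 3^1*17^1*19^1*73^1 = - 141474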